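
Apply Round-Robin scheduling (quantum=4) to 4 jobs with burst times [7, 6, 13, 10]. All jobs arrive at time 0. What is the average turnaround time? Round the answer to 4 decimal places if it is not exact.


Time quantum = 4
Execution trace:
  J1 runs 4 units, time = 4
  J2 runs 4 units, time = 8
  J3 runs 4 units, time = 12
  J4 runs 4 units, time = 16
  J1 runs 3 units, time = 19
  J2 runs 2 units, time = 21
  J3 runs 4 units, time = 25
  J4 runs 4 units, time = 29
  J3 runs 4 units, time = 33
  J4 runs 2 units, time = 35
  J3 runs 1 units, time = 36
Finish times: [19, 21, 36, 35]
Average turnaround = 111/4 = 27.75

27.75


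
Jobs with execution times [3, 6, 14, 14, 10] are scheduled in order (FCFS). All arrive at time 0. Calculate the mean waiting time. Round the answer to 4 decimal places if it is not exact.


FCFS order (as given): [3, 6, 14, 14, 10]
Waiting times:
  Job 1: wait = 0
  Job 2: wait = 3
  Job 3: wait = 9
  Job 4: wait = 23
  Job 5: wait = 37
Sum of waiting times = 72
Average waiting time = 72/5 = 14.4

14.4


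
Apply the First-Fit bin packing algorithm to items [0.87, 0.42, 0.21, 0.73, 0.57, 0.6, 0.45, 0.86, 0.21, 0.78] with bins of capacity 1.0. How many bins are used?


Place items sequentially using First-Fit:
  Item 0.87 -> new Bin 1
  Item 0.42 -> new Bin 2
  Item 0.21 -> Bin 2 (now 0.63)
  Item 0.73 -> new Bin 3
  Item 0.57 -> new Bin 4
  Item 0.6 -> new Bin 5
  Item 0.45 -> new Bin 6
  Item 0.86 -> new Bin 7
  Item 0.21 -> Bin 2 (now 0.84)
  Item 0.78 -> new Bin 8
Total bins used = 8

8


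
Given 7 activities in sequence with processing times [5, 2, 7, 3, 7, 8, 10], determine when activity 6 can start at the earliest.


Activity 6 starts after activities 1 through 5 complete.
Predecessor durations: [5, 2, 7, 3, 7]
ES = 5 + 2 + 7 + 3 + 7 = 24

24


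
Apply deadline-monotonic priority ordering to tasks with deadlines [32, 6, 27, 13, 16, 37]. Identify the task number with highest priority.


Sort tasks by relative deadline (ascending):
  Task 2: deadline = 6
  Task 4: deadline = 13
  Task 5: deadline = 16
  Task 3: deadline = 27
  Task 1: deadline = 32
  Task 6: deadline = 37
Priority order (highest first): [2, 4, 5, 3, 1, 6]
Highest priority task = 2

2


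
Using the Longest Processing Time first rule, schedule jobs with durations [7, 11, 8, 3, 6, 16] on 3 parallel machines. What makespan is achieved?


Sort jobs in decreasing order (LPT): [16, 11, 8, 7, 6, 3]
Assign each job to the least loaded machine:
  Machine 1: jobs [16], load = 16
  Machine 2: jobs [11, 6], load = 17
  Machine 3: jobs [8, 7, 3], load = 18
Makespan = max load = 18

18


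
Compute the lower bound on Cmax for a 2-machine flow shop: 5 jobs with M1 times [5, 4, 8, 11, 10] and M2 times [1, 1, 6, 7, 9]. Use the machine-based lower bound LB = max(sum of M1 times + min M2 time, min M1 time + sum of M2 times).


LB1 = sum(M1 times) + min(M2 times) = 38 + 1 = 39
LB2 = min(M1 times) + sum(M2 times) = 4 + 24 = 28
Lower bound = max(LB1, LB2) = max(39, 28) = 39

39


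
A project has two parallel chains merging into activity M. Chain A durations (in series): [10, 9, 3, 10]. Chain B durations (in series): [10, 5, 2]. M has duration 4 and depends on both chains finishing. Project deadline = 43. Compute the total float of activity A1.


Forward pass: ES(A1) = sum of predecessors on chain A = 0
EF = ES + duration = 0 + 10 = 10
Backward pass: LF(M) = deadline = 43; LS(M) = 43 - 4 = 39
LF(A1) = LS(M) - sum(successors on chain A) = 39 - 22 = 17
LS = LF - duration = 17 - 10 = 7
Total float = LS - ES = 7 - 0 = 7

7


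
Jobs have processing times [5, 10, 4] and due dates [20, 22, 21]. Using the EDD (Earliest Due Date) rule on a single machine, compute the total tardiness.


Sort by due date (EDD order): [(5, 20), (4, 21), (10, 22)]
Compute completion times and tardiness:
  Job 1: p=5, d=20, C=5, tardiness=max(0,5-20)=0
  Job 2: p=4, d=21, C=9, tardiness=max(0,9-21)=0
  Job 3: p=10, d=22, C=19, tardiness=max(0,19-22)=0
Total tardiness = 0

0


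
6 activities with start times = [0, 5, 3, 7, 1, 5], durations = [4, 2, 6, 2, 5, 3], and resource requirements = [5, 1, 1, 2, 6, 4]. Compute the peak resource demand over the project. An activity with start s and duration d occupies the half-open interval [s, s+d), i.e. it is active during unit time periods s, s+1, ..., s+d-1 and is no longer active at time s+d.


Each activity i is active on [start_i, start_i + duration_i).
Compute total resource usage per time slot:
  t=0: active resources = [5], total = 5
  t=1: active resources = [5, 6], total = 11
  t=2: active resources = [5, 6], total = 11
  t=3: active resources = [5, 1, 6], total = 12
  t=4: active resources = [1, 6], total = 7
  t=5: active resources = [1, 1, 6, 4], total = 12
  t=6: active resources = [1, 1, 4], total = 6
  t=7: active resources = [1, 2, 4], total = 7
  t=8: active resources = [1, 2], total = 3
Peak resource demand = 12

12


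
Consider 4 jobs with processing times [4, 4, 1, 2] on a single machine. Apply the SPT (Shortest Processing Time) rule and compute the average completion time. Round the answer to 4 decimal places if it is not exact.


Sort jobs by processing time (SPT order): [1, 2, 4, 4]
Compute completion times sequentially:
  Job 1: processing = 1, completes at 1
  Job 2: processing = 2, completes at 3
  Job 3: processing = 4, completes at 7
  Job 4: processing = 4, completes at 11
Sum of completion times = 22
Average completion time = 22/4 = 5.5

5.5


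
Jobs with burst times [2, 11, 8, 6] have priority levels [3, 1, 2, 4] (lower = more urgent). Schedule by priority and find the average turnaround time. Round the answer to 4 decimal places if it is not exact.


Sort by priority (ascending = highest first):
Order: [(1, 11), (2, 8), (3, 2), (4, 6)]
Completion times:
  Priority 1, burst=11, C=11
  Priority 2, burst=8, C=19
  Priority 3, burst=2, C=21
  Priority 4, burst=6, C=27
Average turnaround = 78/4 = 19.5

19.5


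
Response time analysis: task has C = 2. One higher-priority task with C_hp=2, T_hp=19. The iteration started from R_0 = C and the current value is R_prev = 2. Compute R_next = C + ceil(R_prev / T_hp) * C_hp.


R_next = C + ceil(R_prev / T_hp) * C_hp
ceil(2 / 19) = ceil(0.1053) = 1
Interference = 1 * 2 = 2
R_next = 2 + 2 = 4

4


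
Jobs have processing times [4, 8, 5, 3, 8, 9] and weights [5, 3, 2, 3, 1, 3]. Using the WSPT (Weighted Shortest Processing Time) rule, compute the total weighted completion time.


Compute p/w ratios and sort ascending (WSPT): [(4, 5), (3, 3), (5, 2), (8, 3), (9, 3), (8, 1)]
Compute weighted completion times:
  Job (p=4,w=5): C=4, w*C=5*4=20
  Job (p=3,w=3): C=7, w*C=3*7=21
  Job (p=5,w=2): C=12, w*C=2*12=24
  Job (p=8,w=3): C=20, w*C=3*20=60
  Job (p=9,w=3): C=29, w*C=3*29=87
  Job (p=8,w=1): C=37, w*C=1*37=37
Total weighted completion time = 249

249


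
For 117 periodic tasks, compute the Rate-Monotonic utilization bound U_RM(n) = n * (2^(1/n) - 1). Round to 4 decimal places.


Compute 2^(1/117) = 1.0059419185
Subtract 1: 1.0059419185 - 1 = 0.0059419185
Multiply by n: 117 * 0.0059419185 = 0.6952044645
Round to 4 dp: 0.6952

0.6952


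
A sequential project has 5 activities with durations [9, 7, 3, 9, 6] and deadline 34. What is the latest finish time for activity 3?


LF(activity 3) = deadline - sum of successor durations
Successors: activities 4 through 5 with durations [9, 6]
Sum of successor durations = 15
LF = 34 - 15 = 19

19


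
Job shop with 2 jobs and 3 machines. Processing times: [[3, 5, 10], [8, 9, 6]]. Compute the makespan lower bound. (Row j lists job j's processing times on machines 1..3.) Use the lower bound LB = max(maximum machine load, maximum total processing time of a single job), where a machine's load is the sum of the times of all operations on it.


Machine loads:
  Machine 1: 3 + 8 = 11
  Machine 2: 5 + 9 = 14
  Machine 3: 10 + 6 = 16
Max machine load = 16
Job totals:
  Job 1: 18
  Job 2: 23
Max job total = 23
Lower bound = max(16, 23) = 23

23


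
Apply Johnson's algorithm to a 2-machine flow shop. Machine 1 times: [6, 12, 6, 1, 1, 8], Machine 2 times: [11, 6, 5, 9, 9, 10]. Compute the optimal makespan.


Apply Johnson's rule:
  Group 1 (a <= b): [(4, 1, 9), (5, 1, 9), (1, 6, 11), (6, 8, 10)]
  Group 2 (a > b): [(2, 12, 6), (3, 6, 5)]
Optimal job order: [4, 5, 1, 6, 2, 3]
Schedule:
  Job 4: M1 done at 1, M2 done at 10
  Job 5: M1 done at 2, M2 done at 19
  Job 1: M1 done at 8, M2 done at 30
  Job 6: M1 done at 16, M2 done at 40
  Job 2: M1 done at 28, M2 done at 46
  Job 3: M1 done at 34, M2 done at 51
Makespan = 51

51


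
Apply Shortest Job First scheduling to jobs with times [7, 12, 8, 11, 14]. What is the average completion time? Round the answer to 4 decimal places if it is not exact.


SJF order (ascending): [7, 8, 11, 12, 14]
Completion times:
  Job 1: burst=7, C=7
  Job 2: burst=8, C=15
  Job 3: burst=11, C=26
  Job 4: burst=12, C=38
  Job 5: burst=14, C=52
Average completion = 138/5 = 27.6

27.6


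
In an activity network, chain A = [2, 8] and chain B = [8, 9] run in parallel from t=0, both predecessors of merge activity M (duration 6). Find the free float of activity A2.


ES(A2) = sum of predecessors on chain A = 2
EF(A2) = ES + duration = 2 + 8 = 10
Successor of A2 is M. ES(M) = max(sum(A), sum(B)) = max(10, 17) = 17
Free float = ES(successor) - EF(current) = 17 - 10 = 7

7


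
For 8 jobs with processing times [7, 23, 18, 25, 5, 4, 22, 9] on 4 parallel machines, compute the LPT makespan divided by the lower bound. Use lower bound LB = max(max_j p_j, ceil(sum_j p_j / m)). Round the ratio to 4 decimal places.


LPT order: [25, 23, 22, 18, 9, 7, 5, 4]
Machine loads after assignment: [29, 28, 29, 27]
LPT makespan = 29
Lower bound = max(max_job, ceil(total/4)) = max(25, 29) = 29
Ratio = 29 / 29 = 1.0

1.0


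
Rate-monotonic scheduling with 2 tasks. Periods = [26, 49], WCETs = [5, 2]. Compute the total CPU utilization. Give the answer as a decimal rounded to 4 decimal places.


Compute individual utilizations (exact fractions):
  Task 1: C/T = 5/26 (approx. 0.1923)
  Task 2: C/T = 2/49 (approx. 0.0408)
Total utilization U = 5/26 + 2/49 = 297/1274
Rounded to 4 decimal places: U = 0.2331
RM (Liu & Layland) bound for 2 tasks = 0.828427; compare with U = 297/1274 (approx. 0.233124)
U <= bound, so schedulable by RM sufficient condition.

0.2331


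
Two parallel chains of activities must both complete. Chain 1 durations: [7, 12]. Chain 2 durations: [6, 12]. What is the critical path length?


Path A total = 7 + 12 = 19
Path B total = 6 + 12 = 18
Critical path = longest path = max(19, 18) = 19

19


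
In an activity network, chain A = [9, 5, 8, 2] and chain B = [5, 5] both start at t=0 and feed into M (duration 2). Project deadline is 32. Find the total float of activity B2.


Forward pass: ES(B2) = sum of predecessors on chain B = 5
EF = ES + duration = 5 + 5 = 10
Backward pass: LF(M) = deadline = 32; LS(M) = 32 - 2 = 30
LF(B2) = LS(M) - sum(successors on chain B) = 30 - 0 = 30
LS = LF - duration = 30 - 5 = 25
Total float = LS - ES = 25 - 5 = 20

20


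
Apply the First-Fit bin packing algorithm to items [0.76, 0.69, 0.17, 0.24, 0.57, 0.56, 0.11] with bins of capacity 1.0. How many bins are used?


Place items sequentially using First-Fit:
  Item 0.76 -> new Bin 1
  Item 0.69 -> new Bin 2
  Item 0.17 -> Bin 1 (now 0.93)
  Item 0.24 -> Bin 2 (now 0.93)
  Item 0.57 -> new Bin 3
  Item 0.56 -> new Bin 4
  Item 0.11 -> Bin 3 (now 0.68)
Total bins used = 4

4


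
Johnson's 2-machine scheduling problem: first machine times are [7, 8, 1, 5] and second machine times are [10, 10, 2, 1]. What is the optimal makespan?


Apply Johnson's rule:
  Group 1 (a <= b): [(3, 1, 2), (1, 7, 10), (2, 8, 10)]
  Group 2 (a > b): [(4, 5, 1)]
Optimal job order: [3, 1, 2, 4]
Schedule:
  Job 3: M1 done at 1, M2 done at 3
  Job 1: M1 done at 8, M2 done at 18
  Job 2: M1 done at 16, M2 done at 28
  Job 4: M1 done at 21, M2 done at 29
Makespan = 29

29


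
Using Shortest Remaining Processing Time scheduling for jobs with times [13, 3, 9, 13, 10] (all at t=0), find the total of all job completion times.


Since all jobs arrive at t=0, SRPT equals SPT ordering.
SPT order: [3, 9, 10, 13, 13]
Completion times:
  Job 1: p=3, C=3
  Job 2: p=9, C=12
  Job 3: p=10, C=22
  Job 4: p=13, C=35
  Job 5: p=13, C=48
Total completion time = 3 + 12 + 22 + 35 + 48 = 120

120


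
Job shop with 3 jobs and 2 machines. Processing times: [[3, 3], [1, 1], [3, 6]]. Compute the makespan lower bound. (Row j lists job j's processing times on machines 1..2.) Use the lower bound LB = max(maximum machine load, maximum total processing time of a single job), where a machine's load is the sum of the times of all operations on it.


Machine loads:
  Machine 1: 3 + 1 + 3 = 7
  Machine 2: 3 + 1 + 6 = 10
Max machine load = 10
Job totals:
  Job 1: 6
  Job 2: 2
  Job 3: 9
Max job total = 9
Lower bound = max(10, 9) = 10

10


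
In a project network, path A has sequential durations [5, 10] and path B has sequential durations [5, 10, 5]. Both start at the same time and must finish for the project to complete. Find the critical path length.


Path A total = 5 + 10 = 15
Path B total = 5 + 10 + 5 = 20
Critical path = longest path = max(15, 20) = 20

20


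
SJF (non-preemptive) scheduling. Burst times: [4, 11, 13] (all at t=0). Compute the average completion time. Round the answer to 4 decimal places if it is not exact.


SJF order (ascending): [4, 11, 13]
Completion times:
  Job 1: burst=4, C=4
  Job 2: burst=11, C=15
  Job 3: burst=13, C=28
Average completion = 47/3 = 15.6667

15.6667


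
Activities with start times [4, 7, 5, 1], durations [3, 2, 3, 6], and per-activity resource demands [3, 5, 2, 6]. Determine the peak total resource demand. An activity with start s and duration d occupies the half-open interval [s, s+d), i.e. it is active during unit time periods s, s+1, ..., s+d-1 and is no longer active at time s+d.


Each activity i is active on [start_i, start_i + duration_i).
Compute total resource usage per time slot:
  t=0: active resources = [], total = 0
  t=1: active resources = [6], total = 6
  t=2: active resources = [6], total = 6
  t=3: active resources = [6], total = 6
  t=4: active resources = [3, 6], total = 9
  t=5: active resources = [3, 2, 6], total = 11
  t=6: active resources = [3, 2, 6], total = 11
  t=7: active resources = [5, 2], total = 7
  t=8: active resources = [5], total = 5
Peak resource demand = 11

11


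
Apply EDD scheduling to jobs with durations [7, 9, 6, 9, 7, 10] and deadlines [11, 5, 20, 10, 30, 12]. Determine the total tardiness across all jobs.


Sort by due date (EDD order): [(9, 5), (9, 10), (7, 11), (10, 12), (6, 20), (7, 30)]
Compute completion times and tardiness:
  Job 1: p=9, d=5, C=9, tardiness=max(0,9-5)=4
  Job 2: p=9, d=10, C=18, tardiness=max(0,18-10)=8
  Job 3: p=7, d=11, C=25, tardiness=max(0,25-11)=14
  Job 4: p=10, d=12, C=35, tardiness=max(0,35-12)=23
  Job 5: p=6, d=20, C=41, tardiness=max(0,41-20)=21
  Job 6: p=7, d=30, C=48, tardiness=max(0,48-30)=18
Total tardiness = 88

88


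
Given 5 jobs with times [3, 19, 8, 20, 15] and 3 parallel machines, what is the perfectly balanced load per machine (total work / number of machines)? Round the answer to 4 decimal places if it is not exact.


Total processing time = 3 + 19 + 8 + 20 + 15 = 65
Number of machines = 3
Ideal balanced load = 65 / 3 = 21.6667

21.6667


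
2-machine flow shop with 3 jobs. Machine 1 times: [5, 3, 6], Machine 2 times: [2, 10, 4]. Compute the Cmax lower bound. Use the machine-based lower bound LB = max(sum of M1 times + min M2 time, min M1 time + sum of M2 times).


LB1 = sum(M1 times) + min(M2 times) = 14 + 2 = 16
LB2 = min(M1 times) + sum(M2 times) = 3 + 16 = 19
Lower bound = max(LB1, LB2) = max(16, 19) = 19

19


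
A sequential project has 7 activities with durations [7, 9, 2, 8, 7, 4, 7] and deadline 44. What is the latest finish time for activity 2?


LF(activity 2) = deadline - sum of successor durations
Successors: activities 3 through 7 with durations [2, 8, 7, 4, 7]
Sum of successor durations = 28
LF = 44 - 28 = 16

16


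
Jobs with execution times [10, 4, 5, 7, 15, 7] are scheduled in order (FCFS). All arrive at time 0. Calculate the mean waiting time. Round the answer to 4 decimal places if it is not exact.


FCFS order (as given): [10, 4, 5, 7, 15, 7]
Waiting times:
  Job 1: wait = 0
  Job 2: wait = 10
  Job 3: wait = 14
  Job 4: wait = 19
  Job 5: wait = 26
  Job 6: wait = 41
Sum of waiting times = 110
Average waiting time = 110/6 = 18.3333

18.3333


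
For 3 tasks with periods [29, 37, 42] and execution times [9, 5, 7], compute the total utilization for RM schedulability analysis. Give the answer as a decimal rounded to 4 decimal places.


Compute individual utilizations (exact fractions):
  Task 1: C/T = 9/29 (approx. 0.3103)
  Task 2: C/T = 5/37 (approx. 0.1351)
  Task 3: C/T = 7/42 = 1/6 (approx. 0.1667)
Total utilization U = 9/29 + 5/37 + 1/6 = 3941/6438
Rounded to 4 decimal places: U = 0.6121
RM (Liu & Layland) bound for 3 tasks = 0.779763; compare with U = 3941/6438 (approx. 0.612147)
U <= bound, so schedulable by RM sufficient condition.

0.6121


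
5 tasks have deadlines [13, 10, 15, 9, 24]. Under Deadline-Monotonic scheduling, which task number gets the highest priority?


Sort tasks by relative deadline (ascending):
  Task 4: deadline = 9
  Task 2: deadline = 10
  Task 1: deadline = 13
  Task 3: deadline = 15
  Task 5: deadline = 24
Priority order (highest first): [4, 2, 1, 3, 5]
Highest priority task = 4

4


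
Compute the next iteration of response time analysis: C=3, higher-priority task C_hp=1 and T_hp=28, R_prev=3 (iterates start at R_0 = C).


R_next = C + ceil(R_prev / T_hp) * C_hp
ceil(3 / 28) = ceil(0.1071) = 1
Interference = 1 * 1 = 1
R_next = 3 + 1 = 4

4


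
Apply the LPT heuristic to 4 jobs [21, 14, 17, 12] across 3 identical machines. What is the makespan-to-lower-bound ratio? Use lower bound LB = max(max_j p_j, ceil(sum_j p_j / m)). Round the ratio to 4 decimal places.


LPT order: [21, 17, 14, 12]
Machine loads after assignment: [21, 17, 26]
LPT makespan = 26
Lower bound = max(max_job, ceil(total/3)) = max(21, 22) = 22
Ratio = 26 / 22 = 1.1818

1.1818


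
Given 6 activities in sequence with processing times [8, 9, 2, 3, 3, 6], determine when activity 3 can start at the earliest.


Activity 3 starts after activities 1 through 2 complete.
Predecessor durations: [8, 9]
ES = 8 + 9 = 17

17


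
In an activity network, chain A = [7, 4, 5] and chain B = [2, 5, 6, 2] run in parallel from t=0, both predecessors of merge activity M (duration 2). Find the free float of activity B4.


ES(B4) = sum of predecessors on chain B = 13
EF(B4) = ES + duration = 13 + 2 = 15
Successor of B4 is M. ES(M) = max(sum(A), sum(B)) = max(16, 15) = 16
Free float = ES(successor) - EF(current) = 16 - 15 = 1

1


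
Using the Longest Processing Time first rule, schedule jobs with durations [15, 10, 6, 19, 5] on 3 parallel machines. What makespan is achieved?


Sort jobs in decreasing order (LPT): [19, 15, 10, 6, 5]
Assign each job to the least loaded machine:
  Machine 1: jobs [19], load = 19
  Machine 2: jobs [15, 5], load = 20
  Machine 3: jobs [10, 6], load = 16
Makespan = max load = 20

20


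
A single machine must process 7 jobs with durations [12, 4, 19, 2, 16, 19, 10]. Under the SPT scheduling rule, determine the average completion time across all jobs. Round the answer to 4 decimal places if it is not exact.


Sort jobs by processing time (SPT order): [2, 4, 10, 12, 16, 19, 19]
Compute completion times sequentially:
  Job 1: processing = 2, completes at 2
  Job 2: processing = 4, completes at 6
  Job 3: processing = 10, completes at 16
  Job 4: processing = 12, completes at 28
  Job 5: processing = 16, completes at 44
  Job 6: processing = 19, completes at 63
  Job 7: processing = 19, completes at 82
Sum of completion times = 241
Average completion time = 241/7 = 34.4286

34.4286


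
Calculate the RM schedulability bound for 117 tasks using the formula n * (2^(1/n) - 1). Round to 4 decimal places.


Compute 2^(1/117) = 1.0059419185
Subtract 1: 1.0059419185 - 1 = 0.0059419185
Multiply by n: 117 * 0.0059419185 = 0.6952044645
Round to 4 dp: 0.6952

0.6952


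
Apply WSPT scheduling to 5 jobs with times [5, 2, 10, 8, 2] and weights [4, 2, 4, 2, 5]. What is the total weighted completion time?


Compute p/w ratios and sort ascending (WSPT): [(2, 5), (2, 2), (5, 4), (10, 4), (8, 2)]
Compute weighted completion times:
  Job (p=2,w=5): C=2, w*C=5*2=10
  Job (p=2,w=2): C=4, w*C=2*4=8
  Job (p=5,w=4): C=9, w*C=4*9=36
  Job (p=10,w=4): C=19, w*C=4*19=76
  Job (p=8,w=2): C=27, w*C=2*27=54
Total weighted completion time = 184

184


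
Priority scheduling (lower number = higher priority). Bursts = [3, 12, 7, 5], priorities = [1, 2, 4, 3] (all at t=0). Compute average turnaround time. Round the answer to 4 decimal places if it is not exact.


Sort by priority (ascending = highest first):
Order: [(1, 3), (2, 12), (3, 5), (4, 7)]
Completion times:
  Priority 1, burst=3, C=3
  Priority 2, burst=12, C=15
  Priority 3, burst=5, C=20
  Priority 4, burst=7, C=27
Average turnaround = 65/4 = 16.25

16.25


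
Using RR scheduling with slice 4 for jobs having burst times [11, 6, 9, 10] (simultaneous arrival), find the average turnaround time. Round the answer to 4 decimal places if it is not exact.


Time quantum = 4
Execution trace:
  J1 runs 4 units, time = 4
  J2 runs 4 units, time = 8
  J3 runs 4 units, time = 12
  J4 runs 4 units, time = 16
  J1 runs 4 units, time = 20
  J2 runs 2 units, time = 22
  J3 runs 4 units, time = 26
  J4 runs 4 units, time = 30
  J1 runs 3 units, time = 33
  J3 runs 1 units, time = 34
  J4 runs 2 units, time = 36
Finish times: [33, 22, 34, 36]
Average turnaround = 125/4 = 31.25

31.25


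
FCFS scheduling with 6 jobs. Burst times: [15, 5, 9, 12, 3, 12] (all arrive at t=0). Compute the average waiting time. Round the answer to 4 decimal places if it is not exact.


FCFS order (as given): [15, 5, 9, 12, 3, 12]
Waiting times:
  Job 1: wait = 0
  Job 2: wait = 15
  Job 3: wait = 20
  Job 4: wait = 29
  Job 5: wait = 41
  Job 6: wait = 44
Sum of waiting times = 149
Average waiting time = 149/6 = 24.8333

24.8333


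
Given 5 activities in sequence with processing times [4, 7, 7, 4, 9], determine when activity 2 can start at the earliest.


Activity 2 starts after activities 1 through 1 complete.
Predecessor durations: [4]
ES = 4 = 4

4


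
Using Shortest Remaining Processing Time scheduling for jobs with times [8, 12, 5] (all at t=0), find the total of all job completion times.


Since all jobs arrive at t=0, SRPT equals SPT ordering.
SPT order: [5, 8, 12]
Completion times:
  Job 1: p=5, C=5
  Job 2: p=8, C=13
  Job 3: p=12, C=25
Total completion time = 5 + 13 + 25 = 43

43


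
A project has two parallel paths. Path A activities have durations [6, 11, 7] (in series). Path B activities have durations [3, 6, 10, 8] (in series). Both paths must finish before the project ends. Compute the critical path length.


Path A total = 6 + 11 + 7 = 24
Path B total = 3 + 6 + 10 + 8 = 27
Critical path = longest path = max(24, 27) = 27

27


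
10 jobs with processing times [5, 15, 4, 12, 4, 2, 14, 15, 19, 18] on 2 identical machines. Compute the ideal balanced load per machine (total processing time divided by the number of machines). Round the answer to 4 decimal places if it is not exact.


Total processing time = 5 + 15 + 4 + 12 + 4 + 2 + 14 + 15 + 19 + 18 = 108
Number of machines = 2
Ideal balanced load = 108 / 2 = 54.0

54.0


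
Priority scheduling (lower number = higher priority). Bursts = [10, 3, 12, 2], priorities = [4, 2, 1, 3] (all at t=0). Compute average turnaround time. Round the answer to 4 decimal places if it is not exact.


Sort by priority (ascending = highest first):
Order: [(1, 12), (2, 3), (3, 2), (4, 10)]
Completion times:
  Priority 1, burst=12, C=12
  Priority 2, burst=3, C=15
  Priority 3, burst=2, C=17
  Priority 4, burst=10, C=27
Average turnaround = 71/4 = 17.75

17.75


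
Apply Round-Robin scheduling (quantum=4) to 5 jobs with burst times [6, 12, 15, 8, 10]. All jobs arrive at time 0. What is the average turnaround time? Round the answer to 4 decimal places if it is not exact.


Time quantum = 4
Execution trace:
  J1 runs 4 units, time = 4
  J2 runs 4 units, time = 8
  J3 runs 4 units, time = 12
  J4 runs 4 units, time = 16
  J5 runs 4 units, time = 20
  J1 runs 2 units, time = 22
  J2 runs 4 units, time = 26
  J3 runs 4 units, time = 30
  J4 runs 4 units, time = 34
  J5 runs 4 units, time = 38
  J2 runs 4 units, time = 42
  J3 runs 4 units, time = 46
  J5 runs 2 units, time = 48
  J3 runs 3 units, time = 51
Finish times: [22, 42, 51, 34, 48]
Average turnaround = 197/5 = 39.4

39.4


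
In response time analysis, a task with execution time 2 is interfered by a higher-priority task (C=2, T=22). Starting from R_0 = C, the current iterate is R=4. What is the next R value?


R_next = C + ceil(R_prev / T_hp) * C_hp
ceil(4 / 22) = ceil(0.1818) = 1
Interference = 1 * 2 = 2
R_next = 2 + 2 = 4
R_next = R_prev, so the iteration has converged (response time = 4).

4


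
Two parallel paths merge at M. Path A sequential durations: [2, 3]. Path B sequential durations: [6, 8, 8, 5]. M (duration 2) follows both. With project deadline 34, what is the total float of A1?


Forward pass: ES(A1) = sum of predecessors on chain A = 0
EF = ES + duration = 0 + 2 = 2
Backward pass: LF(M) = deadline = 34; LS(M) = 34 - 2 = 32
LF(A1) = LS(M) - sum(successors on chain A) = 32 - 3 = 29
LS = LF - duration = 29 - 2 = 27
Total float = LS - ES = 27 - 0 = 27

27


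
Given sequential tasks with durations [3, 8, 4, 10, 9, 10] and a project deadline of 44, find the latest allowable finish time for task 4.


LF(activity 4) = deadline - sum of successor durations
Successors: activities 5 through 6 with durations [9, 10]
Sum of successor durations = 19
LF = 44 - 19 = 25

25


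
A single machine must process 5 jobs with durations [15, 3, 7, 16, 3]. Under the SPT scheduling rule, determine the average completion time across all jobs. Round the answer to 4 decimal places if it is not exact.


Sort jobs by processing time (SPT order): [3, 3, 7, 15, 16]
Compute completion times sequentially:
  Job 1: processing = 3, completes at 3
  Job 2: processing = 3, completes at 6
  Job 3: processing = 7, completes at 13
  Job 4: processing = 15, completes at 28
  Job 5: processing = 16, completes at 44
Sum of completion times = 94
Average completion time = 94/5 = 18.8

18.8


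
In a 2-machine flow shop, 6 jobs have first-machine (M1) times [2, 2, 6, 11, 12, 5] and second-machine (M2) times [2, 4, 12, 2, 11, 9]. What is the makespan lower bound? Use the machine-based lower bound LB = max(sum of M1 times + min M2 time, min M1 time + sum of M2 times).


LB1 = sum(M1 times) + min(M2 times) = 38 + 2 = 40
LB2 = min(M1 times) + sum(M2 times) = 2 + 40 = 42
Lower bound = max(LB1, LB2) = max(40, 42) = 42

42


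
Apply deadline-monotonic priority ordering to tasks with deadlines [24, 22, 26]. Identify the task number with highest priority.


Sort tasks by relative deadline (ascending):
  Task 2: deadline = 22
  Task 1: deadline = 24
  Task 3: deadline = 26
Priority order (highest first): [2, 1, 3]
Highest priority task = 2

2


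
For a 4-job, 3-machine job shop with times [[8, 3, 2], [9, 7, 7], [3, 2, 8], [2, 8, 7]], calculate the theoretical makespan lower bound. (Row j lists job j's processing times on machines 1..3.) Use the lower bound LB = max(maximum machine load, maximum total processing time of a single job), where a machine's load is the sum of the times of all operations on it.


Machine loads:
  Machine 1: 8 + 9 + 3 + 2 = 22
  Machine 2: 3 + 7 + 2 + 8 = 20
  Machine 3: 2 + 7 + 8 + 7 = 24
Max machine load = 24
Job totals:
  Job 1: 13
  Job 2: 23
  Job 3: 13
  Job 4: 17
Max job total = 23
Lower bound = max(24, 23) = 24

24


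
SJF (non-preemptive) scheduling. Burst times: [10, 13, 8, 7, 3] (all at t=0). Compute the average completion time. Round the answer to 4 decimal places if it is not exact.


SJF order (ascending): [3, 7, 8, 10, 13]
Completion times:
  Job 1: burst=3, C=3
  Job 2: burst=7, C=10
  Job 3: burst=8, C=18
  Job 4: burst=10, C=28
  Job 5: burst=13, C=41
Average completion = 100/5 = 20.0

20.0


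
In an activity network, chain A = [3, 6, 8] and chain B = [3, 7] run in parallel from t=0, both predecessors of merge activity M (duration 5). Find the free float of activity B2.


ES(B2) = sum of predecessors on chain B = 3
EF(B2) = ES + duration = 3 + 7 = 10
Successor of B2 is M. ES(M) = max(sum(A), sum(B)) = max(17, 10) = 17
Free float = ES(successor) - EF(current) = 17 - 10 = 7

7


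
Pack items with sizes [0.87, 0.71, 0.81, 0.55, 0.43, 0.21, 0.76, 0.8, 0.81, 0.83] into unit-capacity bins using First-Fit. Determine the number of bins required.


Place items sequentially using First-Fit:
  Item 0.87 -> new Bin 1
  Item 0.71 -> new Bin 2
  Item 0.81 -> new Bin 3
  Item 0.55 -> new Bin 4
  Item 0.43 -> Bin 4 (now 0.98)
  Item 0.21 -> Bin 2 (now 0.92)
  Item 0.76 -> new Bin 5
  Item 0.8 -> new Bin 6
  Item 0.81 -> new Bin 7
  Item 0.83 -> new Bin 8
Total bins used = 8

8


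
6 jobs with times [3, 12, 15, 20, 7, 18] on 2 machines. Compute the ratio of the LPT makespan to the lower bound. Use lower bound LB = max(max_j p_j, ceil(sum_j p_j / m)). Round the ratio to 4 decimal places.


LPT order: [20, 18, 15, 12, 7, 3]
Machine loads after assignment: [39, 36]
LPT makespan = 39
Lower bound = max(max_job, ceil(total/2)) = max(20, 38) = 38
Ratio = 39 / 38 = 1.0263

1.0263


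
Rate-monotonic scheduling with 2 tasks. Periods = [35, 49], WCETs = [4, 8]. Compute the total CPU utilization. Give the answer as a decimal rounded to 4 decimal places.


Compute individual utilizations (exact fractions):
  Task 1: C/T = 4/35 (approx. 0.1143)
  Task 2: C/T = 8/49 (approx. 0.1633)
Total utilization U = 4/35 + 8/49 = 68/245
Rounded to 4 decimal places: U = 0.2776
RM (Liu & Layland) bound for 2 tasks = 0.828427; compare with U = 68/245 (approx. 0.277551)
U <= bound, so schedulable by RM sufficient condition.

0.2776


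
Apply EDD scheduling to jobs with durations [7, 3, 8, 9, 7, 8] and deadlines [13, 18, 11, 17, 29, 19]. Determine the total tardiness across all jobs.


Sort by due date (EDD order): [(8, 11), (7, 13), (9, 17), (3, 18), (8, 19), (7, 29)]
Compute completion times and tardiness:
  Job 1: p=8, d=11, C=8, tardiness=max(0,8-11)=0
  Job 2: p=7, d=13, C=15, tardiness=max(0,15-13)=2
  Job 3: p=9, d=17, C=24, tardiness=max(0,24-17)=7
  Job 4: p=3, d=18, C=27, tardiness=max(0,27-18)=9
  Job 5: p=8, d=19, C=35, tardiness=max(0,35-19)=16
  Job 6: p=7, d=29, C=42, tardiness=max(0,42-29)=13
Total tardiness = 47

47


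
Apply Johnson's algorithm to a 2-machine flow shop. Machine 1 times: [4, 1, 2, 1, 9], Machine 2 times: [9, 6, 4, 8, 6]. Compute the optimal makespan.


Apply Johnson's rule:
  Group 1 (a <= b): [(2, 1, 6), (4, 1, 8), (3, 2, 4), (1, 4, 9)]
  Group 2 (a > b): [(5, 9, 6)]
Optimal job order: [2, 4, 3, 1, 5]
Schedule:
  Job 2: M1 done at 1, M2 done at 7
  Job 4: M1 done at 2, M2 done at 15
  Job 3: M1 done at 4, M2 done at 19
  Job 1: M1 done at 8, M2 done at 28
  Job 5: M1 done at 17, M2 done at 34
Makespan = 34

34


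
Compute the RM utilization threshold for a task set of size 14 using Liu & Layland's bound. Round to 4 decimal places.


Compute 2^(1/14) = 1.0507566387
Subtract 1: 1.0507566387 - 1 = 0.0507566387
Multiply by n: 14 * 0.0507566387 = 0.7105929418
Round to 4 dp: 0.7106

0.7106


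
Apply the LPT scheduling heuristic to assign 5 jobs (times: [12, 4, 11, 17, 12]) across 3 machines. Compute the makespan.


Sort jobs in decreasing order (LPT): [17, 12, 12, 11, 4]
Assign each job to the least loaded machine:
  Machine 1: jobs [17], load = 17
  Machine 2: jobs [12, 11], load = 23
  Machine 3: jobs [12, 4], load = 16
Makespan = max load = 23

23


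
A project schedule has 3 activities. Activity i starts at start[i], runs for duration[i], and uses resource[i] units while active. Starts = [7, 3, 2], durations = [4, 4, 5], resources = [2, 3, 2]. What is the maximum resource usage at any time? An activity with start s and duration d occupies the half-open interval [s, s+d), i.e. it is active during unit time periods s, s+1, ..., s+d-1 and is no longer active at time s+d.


Each activity i is active on [start_i, start_i + duration_i).
Compute total resource usage per time slot:
  t=0: active resources = [], total = 0
  t=1: active resources = [], total = 0
  t=2: active resources = [2], total = 2
  t=3: active resources = [3, 2], total = 5
  t=4: active resources = [3, 2], total = 5
  t=5: active resources = [3, 2], total = 5
  t=6: active resources = [3, 2], total = 5
  t=7: active resources = [2], total = 2
  t=8: active resources = [2], total = 2
  t=9: active resources = [2], total = 2
  t=10: active resources = [2], total = 2
Peak resource demand = 5

5


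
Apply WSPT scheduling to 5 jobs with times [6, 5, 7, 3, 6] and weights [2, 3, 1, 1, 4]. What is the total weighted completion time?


Compute p/w ratios and sort ascending (WSPT): [(6, 4), (5, 3), (6, 2), (3, 1), (7, 1)]
Compute weighted completion times:
  Job (p=6,w=4): C=6, w*C=4*6=24
  Job (p=5,w=3): C=11, w*C=3*11=33
  Job (p=6,w=2): C=17, w*C=2*17=34
  Job (p=3,w=1): C=20, w*C=1*20=20
  Job (p=7,w=1): C=27, w*C=1*27=27
Total weighted completion time = 138

138


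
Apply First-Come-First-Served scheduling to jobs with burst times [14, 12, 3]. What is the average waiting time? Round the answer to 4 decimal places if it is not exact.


FCFS order (as given): [14, 12, 3]
Waiting times:
  Job 1: wait = 0
  Job 2: wait = 14
  Job 3: wait = 26
Sum of waiting times = 40
Average waiting time = 40/3 = 13.3333

13.3333


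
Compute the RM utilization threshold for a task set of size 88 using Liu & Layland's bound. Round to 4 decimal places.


Compute 2^(1/88) = 1.0079077751
Subtract 1: 1.0079077751 - 1 = 0.0079077751
Multiply by n: 88 * 0.0079077751 = 0.6958842088
Round to 4 dp: 0.6959

0.6959


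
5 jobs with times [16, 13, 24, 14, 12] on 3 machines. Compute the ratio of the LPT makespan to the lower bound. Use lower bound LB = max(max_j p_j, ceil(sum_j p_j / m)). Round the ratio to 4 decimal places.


LPT order: [24, 16, 14, 13, 12]
Machine loads after assignment: [24, 28, 27]
LPT makespan = 28
Lower bound = max(max_job, ceil(total/3)) = max(24, 27) = 27
Ratio = 28 / 27 = 1.037

1.037


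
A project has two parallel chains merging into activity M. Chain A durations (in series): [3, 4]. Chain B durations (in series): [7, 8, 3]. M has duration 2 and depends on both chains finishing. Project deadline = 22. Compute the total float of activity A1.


Forward pass: ES(A1) = sum of predecessors on chain A = 0
EF = ES + duration = 0 + 3 = 3
Backward pass: LF(M) = deadline = 22; LS(M) = 22 - 2 = 20
LF(A1) = LS(M) - sum(successors on chain A) = 20 - 4 = 16
LS = LF - duration = 16 - 3 = 13
Total float = LS - ES = 13 - 0 = 13

13


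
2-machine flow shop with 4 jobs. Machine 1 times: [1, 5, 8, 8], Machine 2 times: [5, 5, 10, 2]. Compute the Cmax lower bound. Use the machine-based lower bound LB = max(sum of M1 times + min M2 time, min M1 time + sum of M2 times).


LB1 = sum(M1 times) + min(M2 times) = 22 + 2 = 24
LB2 = min(M1 times) + sum(M2 times) = 1 + 22 = 23
Lower bound = max(LB1, LB2) = max(24, 23) = 24

24


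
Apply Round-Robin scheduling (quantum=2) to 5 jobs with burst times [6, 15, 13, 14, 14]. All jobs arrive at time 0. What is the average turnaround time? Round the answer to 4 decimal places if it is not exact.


Time quantum = 2
Execution trace:
  J1 runs 2 units, time = 2
  J2 runs 2 units, time = 4
  J3 runs 2 units, time = 6
  J4 runs 2 units, time = 8
  J5 runs 2 units, time = 10
  J1 runs 2 units, time = 12
  J2 runs 2 units, time = 14
  J3 runs 2 units, time = 16
  J4 runs 2 units, time = 18
  J5 runs 2 units, time = 20
  J1 runs 2 units, time = 22
  J2 runs 2 units, time = 24
  J3 runs 2 units, time = 26
  J4 runs 2 units, time = 28
  J5 runs 2 units, time = 30
  J2 runs 2 units, time = 32
  J3 runs 2 units, time = 34
  J4 runs 2 units, time = 36
  J5 runs 2 units, time = 38
  J2 runs 2 units, time = 40
  J3 runs 2 units, time = 42
  J4 runs 2 units, time = 44
  J5 runs 2 units, time = 46
  J2 runs 2 units, time = 48
  J3 runs 2 units, time = 50
  J4 runs 2 units, time = 52
  J5 runs 2 units, time = 54
  J2 runs 2 units, time = 56
  J3 runs 1 units, time = 57
  J4 runs 2 units, time = 59
  J5 runs 2 units, time = 61
  J2 runs 1 units, time = 62
Finish times: [22, 62, 57, 59, 61]
Average turnaround = 261/5 = 52.2

52.2


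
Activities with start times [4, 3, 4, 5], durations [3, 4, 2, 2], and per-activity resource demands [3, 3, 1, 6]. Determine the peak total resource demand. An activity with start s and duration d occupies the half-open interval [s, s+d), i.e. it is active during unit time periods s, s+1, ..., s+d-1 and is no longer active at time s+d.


Each activity i is active on [start_i, start_i + duration_i).
Compute total resource usage per time slot:
  t=0: active resources = [], total = 0
  t=1: active resources = [], total = 0
  t=2: active resources = [], total = 0
  t=3: active resources = [3], total = 3
  t=4: active resources = [3, 3, 1], total = 7
  t=5: active resources = [3, 3, 1, 6], total = 13
  t=6: active resources = [3, 3, 6], total = 12
Peak resource demand = 13

13


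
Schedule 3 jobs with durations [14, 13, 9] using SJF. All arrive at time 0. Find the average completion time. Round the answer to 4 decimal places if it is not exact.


SJF order (ascending): [9, 13, 14]
Completion times:
  Job 1: burst=9, C=9
  Job 2: burst=13, C=22
  Job 3: burst=14, C=36
Average completion = 67/3 = 22.3333

22.3333


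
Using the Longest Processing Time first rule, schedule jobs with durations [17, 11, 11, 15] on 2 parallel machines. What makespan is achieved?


Sort jobs in decreasing order (LPT): [17, 15, 11, 11]
Assign each job to the least loaded machine:
  Machine 1: jobs [17, 11], load = 28
  Machine 2: jobs [15, 11], load = 26
Makespan = max load = 28

28


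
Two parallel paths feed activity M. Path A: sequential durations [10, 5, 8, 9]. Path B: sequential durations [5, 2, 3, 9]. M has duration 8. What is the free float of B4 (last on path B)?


ES(B4) = sum of predecessors on chain B = 10
EF(B4) = ES + duration = 10 + 9 = 19
Successor of B4 is M. ES(M) = max(sum(A), sum(B)) = max(32, 19) = 32
Free float = ES(successor) - EF(current) = 32 - 19 = 13

13


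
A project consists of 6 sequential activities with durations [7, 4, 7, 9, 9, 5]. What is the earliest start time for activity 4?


Activity 4 starts after activities 1 through 3 complete.
Predecessor durations: [7, 4, 7]
ES = 7 + 4 + 7 = 18

18


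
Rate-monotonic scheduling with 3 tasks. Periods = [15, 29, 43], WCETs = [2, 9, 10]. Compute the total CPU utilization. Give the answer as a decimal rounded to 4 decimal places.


Compute individual utilizations (exact fractions):
  Task 1: C/T = 2/15 (approx. 0.1333)
  Task 2: C/T = 9/29 (approx. 0.3103)
  Task 3: C/T = 10/43 (approx. 0.2326)
Total utilization U = 2/15 + 9/29 + 10/43 = 12649/18705
Rounded to 4 decimal places: U = 0.6762
RM (Liu & Layland) bound for 3 tasks = 0.779763; compare with U = 12649/18705 (approx. 0.676236)
U <= bound, so schedulable by RM sufficient condition.

0.6762


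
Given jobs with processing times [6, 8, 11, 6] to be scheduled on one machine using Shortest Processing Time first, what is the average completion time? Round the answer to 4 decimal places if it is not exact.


Sort jobs by processing time (SPT order): [6, 6, 8, 11]
Compute completion times sequentially:
  Job 1: processing = 6, completes at 6
  Job 2: processing = 6, completes at 12
  Job 3: processing = 8, completes at 20
  Job 4: processing = 11, completes at 31
Sum of completion times = 69
Average completion time = 69/4 = 17.25

17.25
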